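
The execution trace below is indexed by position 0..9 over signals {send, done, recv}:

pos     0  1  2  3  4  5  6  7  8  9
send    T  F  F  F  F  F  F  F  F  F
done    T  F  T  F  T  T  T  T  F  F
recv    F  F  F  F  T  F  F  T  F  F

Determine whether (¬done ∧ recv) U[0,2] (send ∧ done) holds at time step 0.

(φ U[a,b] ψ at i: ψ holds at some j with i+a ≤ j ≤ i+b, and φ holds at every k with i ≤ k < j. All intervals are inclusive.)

True

Need some j in [0,2] with (send ∧ done), and (¬done ∧ recv) at every k in [0,j-1].
  j=0: (send ∧ done) holds; no prefix to check → satisfied.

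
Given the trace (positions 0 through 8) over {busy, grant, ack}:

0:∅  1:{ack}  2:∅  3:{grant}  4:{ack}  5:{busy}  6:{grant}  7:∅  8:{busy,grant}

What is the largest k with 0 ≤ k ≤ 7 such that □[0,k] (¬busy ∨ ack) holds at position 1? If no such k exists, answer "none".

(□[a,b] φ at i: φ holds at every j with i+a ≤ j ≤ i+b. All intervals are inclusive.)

3

(¬busy ∨ ack) must hold from j=1 onward; find where it first fails.
  j=1: holds
  j=2: holds
  j=3: holds
  j=4: holds
  j=5: fails
Holds on [1,4], so largest k = 3.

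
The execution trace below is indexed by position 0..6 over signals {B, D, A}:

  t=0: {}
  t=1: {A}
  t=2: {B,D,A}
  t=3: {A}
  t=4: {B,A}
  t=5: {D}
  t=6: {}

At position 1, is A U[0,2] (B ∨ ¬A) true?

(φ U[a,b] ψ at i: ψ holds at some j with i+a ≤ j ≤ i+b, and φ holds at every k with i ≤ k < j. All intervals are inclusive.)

Need some j in [1,3] with (B ∨ ¬A), and A at every k in [1,j-1].
  j=1: (B ∨ ¬A) false.
  j=2: (B ∨ ¬A) holds; A holds at every k in [1,1] → satisfied.

Holds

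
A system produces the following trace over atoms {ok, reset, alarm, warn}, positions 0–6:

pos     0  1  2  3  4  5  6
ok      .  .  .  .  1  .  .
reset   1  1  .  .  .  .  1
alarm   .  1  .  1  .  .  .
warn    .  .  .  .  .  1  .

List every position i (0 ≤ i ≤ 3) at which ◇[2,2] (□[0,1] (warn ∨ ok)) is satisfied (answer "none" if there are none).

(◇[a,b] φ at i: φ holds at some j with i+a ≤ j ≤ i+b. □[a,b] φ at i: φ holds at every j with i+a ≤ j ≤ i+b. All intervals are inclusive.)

2

Evaluate at each i in [0,3]:
  i=0: ✗ (none in [2,2])
  i=1: ✗ (none in [3,3])
  i=2: ✓ (witness j=4)
  i=3: ✗ (none in [5,5])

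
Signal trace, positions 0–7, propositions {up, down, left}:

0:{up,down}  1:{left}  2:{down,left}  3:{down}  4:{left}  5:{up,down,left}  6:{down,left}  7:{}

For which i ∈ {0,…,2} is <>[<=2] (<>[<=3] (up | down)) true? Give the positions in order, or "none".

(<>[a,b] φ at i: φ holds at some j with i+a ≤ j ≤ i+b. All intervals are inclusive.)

Evaluate at each i in [0,2]:
  i=0: ✓ (witness j=0)
  i=1: ✓ (witness j=1)
  i=2: ✓ (witness j=2)

0, 1, 2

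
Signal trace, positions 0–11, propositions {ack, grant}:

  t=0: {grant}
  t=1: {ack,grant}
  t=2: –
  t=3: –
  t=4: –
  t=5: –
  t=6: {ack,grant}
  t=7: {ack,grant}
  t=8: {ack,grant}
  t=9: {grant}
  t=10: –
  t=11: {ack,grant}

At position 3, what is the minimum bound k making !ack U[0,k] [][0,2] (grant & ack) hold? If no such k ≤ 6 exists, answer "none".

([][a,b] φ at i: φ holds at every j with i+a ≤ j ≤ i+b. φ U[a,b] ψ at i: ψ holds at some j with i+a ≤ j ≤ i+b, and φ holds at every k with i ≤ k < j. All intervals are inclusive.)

Need earliest j ≥ 3 with [][0,2] (grant & ack), and !ack at every k in [3,j-1].
  j=3: rhs fails.
  j=4: rhs fails.
  j=5: rhs fails.
  j=6: rhs holds; lhs holds on [3,5]. k = 3.

3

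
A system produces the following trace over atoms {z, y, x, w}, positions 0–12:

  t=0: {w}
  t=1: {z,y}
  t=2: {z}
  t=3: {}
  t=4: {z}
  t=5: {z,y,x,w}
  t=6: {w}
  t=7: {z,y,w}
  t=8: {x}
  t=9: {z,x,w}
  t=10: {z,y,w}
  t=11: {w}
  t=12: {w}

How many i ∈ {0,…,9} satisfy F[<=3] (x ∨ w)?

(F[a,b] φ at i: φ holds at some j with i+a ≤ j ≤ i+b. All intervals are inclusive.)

Evaluate at each i in [0,9]:
  i=0: ✓ (witness j=0)
  i=1: ✗ (none in [1,4])
  i=2: ✓ (witness j=5)
  i=3: ✓ (witness j=5)
  i=4: ✓ (witness j=5)
  i=5: ✓ (witness j=5)
  i=6: ✓ (witness j=6)
  i=7: ✓ (witness j=7)
  i=8: ✓ (witness j=8)
  i=9: ✓ (witness j=9)
Positions where it holds: {0, 2, 3, 4, 5, 6, 7, 8, 9} → 9.

9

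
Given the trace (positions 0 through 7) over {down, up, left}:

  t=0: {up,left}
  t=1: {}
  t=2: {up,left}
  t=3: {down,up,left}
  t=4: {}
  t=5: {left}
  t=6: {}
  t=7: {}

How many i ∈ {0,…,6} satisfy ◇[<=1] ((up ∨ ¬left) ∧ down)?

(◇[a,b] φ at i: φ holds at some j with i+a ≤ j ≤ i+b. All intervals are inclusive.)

2

Evaluate at each i in [0,6]:
  i=0: ✗ (none in [0,1])
  i=1: ✗ (none in [1,2])
  i=2: ✓ (witness j=3)
  i=3: ✓ (witness j=3)
  i=4: ✗ (none in [4,5])
  i=5: ✗ (none in [5,6])
  i=6: ✗ (none in [6,7])
Positions where it holds: {2, 3} → 2.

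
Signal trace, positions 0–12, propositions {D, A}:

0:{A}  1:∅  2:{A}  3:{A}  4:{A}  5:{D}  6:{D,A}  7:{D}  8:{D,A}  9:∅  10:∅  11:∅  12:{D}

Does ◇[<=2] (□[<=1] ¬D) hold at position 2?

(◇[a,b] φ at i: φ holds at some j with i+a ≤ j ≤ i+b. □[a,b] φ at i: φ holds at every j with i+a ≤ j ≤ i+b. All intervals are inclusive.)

Check □[<=1] ¬D at each j in [2,4]:
  j=2: holds on [2,3]
  j=3: holds on [3,4]
  j=4: fails at 5
Found at j=2 → formula holds.

Yes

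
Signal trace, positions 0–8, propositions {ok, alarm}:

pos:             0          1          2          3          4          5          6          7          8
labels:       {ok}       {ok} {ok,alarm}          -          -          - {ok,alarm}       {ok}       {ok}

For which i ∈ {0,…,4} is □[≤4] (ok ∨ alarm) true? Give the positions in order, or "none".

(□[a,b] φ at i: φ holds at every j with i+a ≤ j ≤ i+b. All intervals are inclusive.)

Evaluate at each i in [0,4]:
  i=0: ✗ (fails at j=3)
  i=1: ✗ (fails at j=3)
  i=2: ✗ (fails at j=3)
  i=3: ✗ (fails at j=3)
  i=4: ✗ (fails at j=4)

none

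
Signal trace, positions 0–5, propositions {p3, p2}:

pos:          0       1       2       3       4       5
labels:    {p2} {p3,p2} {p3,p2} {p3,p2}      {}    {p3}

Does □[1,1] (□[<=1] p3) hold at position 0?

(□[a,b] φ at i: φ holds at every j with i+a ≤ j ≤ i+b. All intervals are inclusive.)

Yes

Check □[<=1] p3 at every j in [1,1]:
  j=1: holds on [1,2]
All positions satisfy it → formula holds.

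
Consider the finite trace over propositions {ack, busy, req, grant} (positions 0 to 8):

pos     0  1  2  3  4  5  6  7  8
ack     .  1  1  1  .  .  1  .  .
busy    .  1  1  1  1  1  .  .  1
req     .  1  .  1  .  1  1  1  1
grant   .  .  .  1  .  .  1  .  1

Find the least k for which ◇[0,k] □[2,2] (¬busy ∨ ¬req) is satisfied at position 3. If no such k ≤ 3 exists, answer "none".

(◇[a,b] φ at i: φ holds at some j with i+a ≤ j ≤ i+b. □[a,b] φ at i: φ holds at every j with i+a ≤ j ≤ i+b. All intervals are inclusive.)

Scan j = 3,4,… for □[2,2] (¬busy ∨ ¬req):
  j=3: fails
  j=4: holds
First hit at j=4, so smallest k = 4-3 = 1.

1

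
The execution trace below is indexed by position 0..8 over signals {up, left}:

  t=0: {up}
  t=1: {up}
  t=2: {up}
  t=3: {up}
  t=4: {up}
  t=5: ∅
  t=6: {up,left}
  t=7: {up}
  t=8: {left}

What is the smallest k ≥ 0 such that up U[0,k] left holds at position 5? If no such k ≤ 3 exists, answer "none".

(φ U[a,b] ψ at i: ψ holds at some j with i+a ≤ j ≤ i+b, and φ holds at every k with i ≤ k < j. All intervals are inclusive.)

none

Need earliest j ≥ 5 with left, and up at every k in [5,j-1].
  j=5: rhs fails.
  j=6: rhs holds but lhs fails at k=5.
  j=7: rhs fails.
  j=8: rhs holds but lhs fails at k=5.
No witness within the range → none.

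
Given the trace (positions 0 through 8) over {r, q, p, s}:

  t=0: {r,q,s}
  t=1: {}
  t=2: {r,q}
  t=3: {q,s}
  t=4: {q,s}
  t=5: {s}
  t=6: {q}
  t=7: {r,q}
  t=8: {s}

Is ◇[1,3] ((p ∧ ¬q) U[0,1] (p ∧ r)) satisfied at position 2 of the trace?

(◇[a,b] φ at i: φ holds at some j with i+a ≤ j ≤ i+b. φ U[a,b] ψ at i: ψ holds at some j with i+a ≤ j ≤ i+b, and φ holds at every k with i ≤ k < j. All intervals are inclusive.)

False

Check ((p ∧ ¬q) U[0,1] (p ∧ r)) at each j in [3,5]:
  j=3: fails
  j=4: fails
  j=5: fails
No position in the window satisfies it → formula fails.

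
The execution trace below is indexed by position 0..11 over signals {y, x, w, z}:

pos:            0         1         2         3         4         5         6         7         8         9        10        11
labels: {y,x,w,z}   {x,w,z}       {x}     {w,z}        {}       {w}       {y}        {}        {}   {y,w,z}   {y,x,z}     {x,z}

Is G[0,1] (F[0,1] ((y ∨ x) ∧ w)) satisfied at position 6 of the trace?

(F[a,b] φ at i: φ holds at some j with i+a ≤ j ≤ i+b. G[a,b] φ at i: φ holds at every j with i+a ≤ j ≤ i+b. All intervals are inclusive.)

Does not hold

Check F[0,1] ((y ∨ x) ∧ w) at every j in [6,7]:
  j=6: fails (none in [6,7])
  j=7: fails (none in [7,8])
Fails at j=6 → formula fails.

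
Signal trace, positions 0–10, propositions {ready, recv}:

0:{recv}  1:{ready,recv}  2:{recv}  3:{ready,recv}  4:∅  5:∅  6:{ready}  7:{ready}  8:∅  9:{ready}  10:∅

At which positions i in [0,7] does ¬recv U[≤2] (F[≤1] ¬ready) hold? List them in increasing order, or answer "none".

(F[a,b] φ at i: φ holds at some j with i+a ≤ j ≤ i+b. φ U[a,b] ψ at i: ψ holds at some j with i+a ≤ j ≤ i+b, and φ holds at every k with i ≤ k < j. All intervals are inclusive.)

Evaluate at each i in [0,7]:
  i=0: ✓ (rhs at j=0)
  i=1: ✓ (rhs at j=1)
  i=2: ✓ (rhs at j=2)
  i=3: ✓ (rhs at j=3)
  i=4: ✓ (rhs at j=4)
  i=5: ✓ (rhs at j=5)
  i=6: ✓ (rhs at j=7; lhs holds on [6,6])
  i=7: ✓ (rhs at j=7)

0, 1, 2, 3, 4, 5, 6, 7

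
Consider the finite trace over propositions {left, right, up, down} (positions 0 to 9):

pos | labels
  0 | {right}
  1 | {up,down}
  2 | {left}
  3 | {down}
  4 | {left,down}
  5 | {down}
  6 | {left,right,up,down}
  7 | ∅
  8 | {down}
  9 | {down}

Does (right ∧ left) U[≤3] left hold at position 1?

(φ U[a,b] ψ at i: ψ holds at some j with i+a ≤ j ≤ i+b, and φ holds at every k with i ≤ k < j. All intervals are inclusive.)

Need some j in [1,4] with left, and (right ∧ left) at every k in [1,j-1].
  j=1: left false.
  j=2: left holds, but (right ∧ left) fails at k=1 → not this j.
  j=3: left false.
  j=4: left holds, but (right ∧ left) fails at k=1 → not this j.
No j in the window works → until fails.

False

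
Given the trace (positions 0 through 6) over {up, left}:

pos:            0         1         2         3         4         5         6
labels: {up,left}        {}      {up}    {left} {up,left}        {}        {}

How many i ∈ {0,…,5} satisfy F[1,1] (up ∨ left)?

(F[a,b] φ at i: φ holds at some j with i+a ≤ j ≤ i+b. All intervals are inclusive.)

Evaluate at each i in [0,5]:
  i=0: ✗ (none in [1,1])
  i=1: ✓ (witness j=2)
  i=2: ✓ (witness j=3)
  i=3: ✓ (witness j=4)
  i=4: ✗ (none in [5,5])
  i=5: ✗ (none in [6,6])
Positions where it holds: {1, 2, 3} → 3.

3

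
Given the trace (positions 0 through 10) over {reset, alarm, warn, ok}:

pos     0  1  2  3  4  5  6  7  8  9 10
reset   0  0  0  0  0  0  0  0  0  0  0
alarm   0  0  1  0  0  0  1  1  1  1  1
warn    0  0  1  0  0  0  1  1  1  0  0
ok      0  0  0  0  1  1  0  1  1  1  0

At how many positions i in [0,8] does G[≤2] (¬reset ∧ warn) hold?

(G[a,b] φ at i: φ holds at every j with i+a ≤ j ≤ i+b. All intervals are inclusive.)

1

Evaluate at each i in [0,8]:
  i=0: ✗ (fails at j=0)
  i=1: ✗ (fails at j=1)
  i=2: ✗ (fails at j=3)
  i=3: ✗ (fails at j=3)
  i=4: ✗ (fails at j=4)
  i=5: ✗ (fails at j=5)
  i=6: ✓ (all of [6,8])
  i=7: ✗ (fails at j=9)
  i=8: ✗ (fails at j=9)
Positions where it holds: {6} → 1.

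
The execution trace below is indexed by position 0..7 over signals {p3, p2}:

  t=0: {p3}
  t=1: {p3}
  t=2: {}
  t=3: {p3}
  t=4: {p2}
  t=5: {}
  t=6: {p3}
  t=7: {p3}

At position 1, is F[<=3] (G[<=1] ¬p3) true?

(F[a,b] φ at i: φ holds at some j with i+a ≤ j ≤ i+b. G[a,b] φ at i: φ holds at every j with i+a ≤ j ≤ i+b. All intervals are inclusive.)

True

Check G[<=1] ¬p3 at each j in [1,4]:
  j=1: fails at 1
  j=2: fails at 3
  j=3: fails at 3
  j=4: holds on [4,5]
Found at j=4 → formula holds.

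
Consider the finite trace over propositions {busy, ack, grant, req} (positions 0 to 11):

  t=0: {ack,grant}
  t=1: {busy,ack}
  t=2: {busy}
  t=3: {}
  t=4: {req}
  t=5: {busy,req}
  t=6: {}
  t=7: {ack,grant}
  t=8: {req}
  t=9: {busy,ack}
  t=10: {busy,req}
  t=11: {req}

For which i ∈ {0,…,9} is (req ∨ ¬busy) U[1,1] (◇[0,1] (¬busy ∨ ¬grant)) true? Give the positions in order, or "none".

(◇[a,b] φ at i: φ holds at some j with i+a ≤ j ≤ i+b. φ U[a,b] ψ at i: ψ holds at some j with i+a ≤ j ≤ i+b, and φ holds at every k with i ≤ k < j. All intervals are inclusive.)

Evaluate at each i in [0,9]:
  i=0: ✓ (rhs at j=1; lhs holds on [0,0])
  i=1: ✗ (lhs fails at k=1 before rhs at j=2)
  i=2: ✗ (lhs fails at k=2 before rhs at j=3)
  i=3: ✓ (rhs at j=4; lhs holds on [3,3])
  i=4: ✓ (rhs at j=5; lhs holds on [4,4])
  i=5: ✓ (rhs at j=6; lhs holds on [5,5])
  i=6: ✓ (rhs at j=7; lhs holds on [6,6])
  i=7: ✓ (rhs at j=8; lhs holds on [7,7])
  i=8: ✓ (rhs at j=9; lhs holds on [8,8])
  i=9: ✗ (lhs fails at k=9 before rhs at j=10)

0, 3, 4, 5, 6, 7, 8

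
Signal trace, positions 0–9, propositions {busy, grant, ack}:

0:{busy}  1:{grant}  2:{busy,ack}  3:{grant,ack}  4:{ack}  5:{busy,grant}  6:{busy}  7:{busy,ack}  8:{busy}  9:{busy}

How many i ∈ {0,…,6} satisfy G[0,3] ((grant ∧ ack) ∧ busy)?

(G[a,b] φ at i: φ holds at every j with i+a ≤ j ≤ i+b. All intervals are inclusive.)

Evaluate at each i in [0,6]:
  i=0: ✗ (fails at j=0)
  i=1: ✗ (fails at j=1)
  i=2: ✗ (fails at j=2)
  i=3: ✗ (fails at j=3)
  i=4: ✗ (fails at j=4)
  i=5: ✗ (fails at j=5)
  i=6: ✗ (fails at j=6)
Positions where it holds: {} → 0.

0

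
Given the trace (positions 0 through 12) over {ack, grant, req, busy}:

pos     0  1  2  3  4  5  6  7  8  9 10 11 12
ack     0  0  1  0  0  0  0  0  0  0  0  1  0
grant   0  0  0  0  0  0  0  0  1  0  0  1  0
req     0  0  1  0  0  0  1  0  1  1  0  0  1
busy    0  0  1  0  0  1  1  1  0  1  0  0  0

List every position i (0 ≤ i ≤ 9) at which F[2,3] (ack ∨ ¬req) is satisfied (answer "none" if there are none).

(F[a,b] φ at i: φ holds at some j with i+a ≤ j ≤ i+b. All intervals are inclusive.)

Evaluate at each i in [0,9]:
  i=0: ✓ (witness j=2)
  i=1: ✓ (witness j=3)
  i=2: ✓ (witness j=4)
  i=3: ✓ (witness j=5)
  i=4: ✓ (witness j=7)
  i=5: ✓ (witness j=7)
  i=6: ✗ (none in [8,9])
  i=7: ✓ (witness j=10)
  i=8: ✓ (witness j=10)
  i=9: ✓ (witness j=11)

0, 1, 2, 3, 4, 5, 7, 8, 9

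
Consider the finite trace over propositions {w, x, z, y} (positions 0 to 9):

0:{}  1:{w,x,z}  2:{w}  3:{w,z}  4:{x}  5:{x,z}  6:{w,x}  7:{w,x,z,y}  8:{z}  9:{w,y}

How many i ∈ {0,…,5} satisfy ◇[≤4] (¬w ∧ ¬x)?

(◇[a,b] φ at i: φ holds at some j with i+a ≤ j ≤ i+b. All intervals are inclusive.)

Evaluate at each i in [0,5]:
  i=0: ✓ (witness j=0)
  i=1: ✗ (none in [1,5])
  i=2: ✗ (none in [2,6])
  i=3: ✗ (none in [3,7])
  i=4: ✓ (witness j=8)
  i=5: ✓ (witness j=8)
Positions where it holds: {0, 4, 5} → 3.

3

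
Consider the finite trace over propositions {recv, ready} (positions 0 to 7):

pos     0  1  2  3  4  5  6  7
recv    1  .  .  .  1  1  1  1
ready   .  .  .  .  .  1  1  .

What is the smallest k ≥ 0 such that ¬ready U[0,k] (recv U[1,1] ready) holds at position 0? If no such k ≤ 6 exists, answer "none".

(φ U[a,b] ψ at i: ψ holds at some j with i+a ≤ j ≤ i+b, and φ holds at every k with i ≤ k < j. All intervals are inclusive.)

4

Need earliest j ≥ 0 with (recv U[1,1] ready), and ¬ready at every k in [0,j-1].
  j=0: rhs fails.
  j=1: rhs fails.
  j=2: rhs fails.
  j=3: rhs fails.
  j=4: rhs holds; lhs holds on [0,3]. k = 4.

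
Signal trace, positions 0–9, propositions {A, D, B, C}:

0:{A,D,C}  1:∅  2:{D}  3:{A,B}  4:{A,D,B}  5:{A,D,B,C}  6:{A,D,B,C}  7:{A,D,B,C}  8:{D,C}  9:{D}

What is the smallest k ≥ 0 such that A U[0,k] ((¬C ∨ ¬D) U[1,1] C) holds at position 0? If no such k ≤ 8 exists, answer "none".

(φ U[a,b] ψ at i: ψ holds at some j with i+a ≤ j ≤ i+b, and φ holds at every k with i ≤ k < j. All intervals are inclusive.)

none

Need earliest j ≥ 0 with ((¬C ∨ ¬D) U[1,1] C), and A at every k in [0,j-1].
  j=0: rhs fails.
  j=1: rhs fails.
  j=2: rhs fails.
  j=3: rhs fails.
  j=4: rhs holds but lhs fails at k=1.
  j=5: rhs fails.
  j=6: rhs fails.
  j=7: rhs fails.
  j=8: rhs fails.
No witness within the range → none.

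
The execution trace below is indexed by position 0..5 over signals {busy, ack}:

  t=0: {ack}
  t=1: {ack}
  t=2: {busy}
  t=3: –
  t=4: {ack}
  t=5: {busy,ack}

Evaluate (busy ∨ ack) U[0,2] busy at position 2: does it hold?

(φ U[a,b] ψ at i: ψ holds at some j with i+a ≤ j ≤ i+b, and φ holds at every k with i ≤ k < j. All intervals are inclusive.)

Yes

Need some j in [2,4] with busy, and (busy ∨ ack) at every k in [2,j-1].
  j=2: busy holds; no prefix to check → satisfied.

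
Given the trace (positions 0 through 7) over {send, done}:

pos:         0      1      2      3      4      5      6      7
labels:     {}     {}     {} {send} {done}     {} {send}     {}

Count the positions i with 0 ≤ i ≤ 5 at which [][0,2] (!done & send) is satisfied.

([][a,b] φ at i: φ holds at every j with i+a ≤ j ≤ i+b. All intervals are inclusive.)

0

Evaluate at each i in [0,5]:
  i=0: ✗ (fails at j=0)
  i=1: ✗ (fails at j=1)
  i=2: ✗ (fails at j=2)
  i=3: ✗ (fails at j=4)
  i=4: ✗ (fails at j=4)
  i=5: ✗ (fails at j=5)
Positions where it holds: {} → 0.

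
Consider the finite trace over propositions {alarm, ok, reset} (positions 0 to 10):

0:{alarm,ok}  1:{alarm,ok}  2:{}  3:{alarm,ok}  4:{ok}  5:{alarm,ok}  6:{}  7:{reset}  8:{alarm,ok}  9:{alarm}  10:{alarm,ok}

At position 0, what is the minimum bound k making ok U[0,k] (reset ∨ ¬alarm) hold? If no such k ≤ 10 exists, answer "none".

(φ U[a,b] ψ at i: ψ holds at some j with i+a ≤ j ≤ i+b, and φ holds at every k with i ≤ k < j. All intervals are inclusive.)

Need earliest j ≥ 0 with (reset ∨ ¬alarm), and ok at every k in [0,j-1].
  j=0: rhs fails.
  j=1: rhs fails.
  j=2: rhs holds; lhs holds on [0,1]. k = 2.

2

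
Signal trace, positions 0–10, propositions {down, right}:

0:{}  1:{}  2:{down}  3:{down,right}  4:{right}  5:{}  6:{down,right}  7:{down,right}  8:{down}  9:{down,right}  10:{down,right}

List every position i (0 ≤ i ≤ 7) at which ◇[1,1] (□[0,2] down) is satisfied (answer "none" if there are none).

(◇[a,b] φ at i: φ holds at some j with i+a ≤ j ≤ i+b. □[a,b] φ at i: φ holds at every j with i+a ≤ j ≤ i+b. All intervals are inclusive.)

Evaluate at each i in [0,7]:
  i=0: ✗ (none in [1,1])
  i=1: ✗ (none in [2,2])
  i=2: ✗ (none in [3,3])
  i=3: ✗ (none in [4,4])
  i=4: ✗ (none in [5,5])
  i=5: ✓ (witness j=6)
  i=6: ✓ (witness j=7)
  i=7: ✓ (witness j=8)

5, 6, 7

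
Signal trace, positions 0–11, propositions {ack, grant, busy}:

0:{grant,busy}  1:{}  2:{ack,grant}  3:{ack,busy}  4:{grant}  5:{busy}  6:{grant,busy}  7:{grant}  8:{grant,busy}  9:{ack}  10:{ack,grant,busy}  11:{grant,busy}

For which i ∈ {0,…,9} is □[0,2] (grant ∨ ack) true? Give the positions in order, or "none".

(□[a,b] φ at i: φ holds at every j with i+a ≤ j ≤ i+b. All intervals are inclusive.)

Evaluate at each i in [0,9]:
  i=0: ✗ (fails at j=1)
  i=1: ✗ (fails at j=1)
  i=2: ✓ (all of [2,4])
  i=3: ✗ (fails at j=5)
  i=4: ✗ (fails at j=5)
  i=5: ✗ (fails at j=5)
  i=6: ✓ (all of [6,8])
  i=7: ✓ (all of [7,9])
  i=8: ✓ (all of [8,10])
  i=9: ✓ (all of [9,11])

2, 6, 7, 8, 9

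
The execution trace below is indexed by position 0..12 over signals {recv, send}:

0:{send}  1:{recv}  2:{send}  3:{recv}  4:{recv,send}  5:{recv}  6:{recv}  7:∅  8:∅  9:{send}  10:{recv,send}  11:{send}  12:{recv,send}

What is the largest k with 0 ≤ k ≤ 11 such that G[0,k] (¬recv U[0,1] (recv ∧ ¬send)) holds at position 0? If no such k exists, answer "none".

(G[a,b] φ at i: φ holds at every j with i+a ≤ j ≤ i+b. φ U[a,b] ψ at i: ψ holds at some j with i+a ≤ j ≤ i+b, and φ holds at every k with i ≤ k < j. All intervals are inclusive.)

(¬recv U[0,1] (recv ∧ ¬send)) must hold from j=0 onward; find where it first fails.
  j=0: holds
  j=1: holds
  j=2: holds
  j=3: holds
  j=4: fails
Holds on [0,3], so largest k = 3.

3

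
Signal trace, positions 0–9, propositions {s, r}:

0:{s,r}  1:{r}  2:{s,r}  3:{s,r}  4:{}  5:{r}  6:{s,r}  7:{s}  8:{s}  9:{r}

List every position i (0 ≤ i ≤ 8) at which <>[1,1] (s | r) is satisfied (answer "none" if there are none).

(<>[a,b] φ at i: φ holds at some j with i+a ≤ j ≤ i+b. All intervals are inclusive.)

0, 1, 2, 4, 5, 6, 7, 8

Evaluate at each i in [0,8]:
  i=0: ✓ (witness j=1)
  i=1: ✓ (witness j=2)
  i=2: ✓ (witness j=3)
  i=3: ✗ (none in [4,4])
  i=4: ✓ (witness j=5)
  i=5: ✓ (witness j=6)
  i=6: ✓ (witness j=7)
  i=7: ✓ (witness j=8)
  i=8: ✓ (witness j=9)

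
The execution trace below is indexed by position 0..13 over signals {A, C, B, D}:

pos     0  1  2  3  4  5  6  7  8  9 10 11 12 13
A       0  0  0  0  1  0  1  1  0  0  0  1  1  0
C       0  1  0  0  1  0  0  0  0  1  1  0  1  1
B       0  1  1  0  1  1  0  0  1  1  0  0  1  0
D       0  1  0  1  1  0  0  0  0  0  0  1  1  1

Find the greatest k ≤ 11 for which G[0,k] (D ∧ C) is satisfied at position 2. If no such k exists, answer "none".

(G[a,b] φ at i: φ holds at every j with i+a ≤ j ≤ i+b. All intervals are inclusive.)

none

(D ∧ C) must hold from j=2 onward; find where it first fails.
  j=2: fails → no k works.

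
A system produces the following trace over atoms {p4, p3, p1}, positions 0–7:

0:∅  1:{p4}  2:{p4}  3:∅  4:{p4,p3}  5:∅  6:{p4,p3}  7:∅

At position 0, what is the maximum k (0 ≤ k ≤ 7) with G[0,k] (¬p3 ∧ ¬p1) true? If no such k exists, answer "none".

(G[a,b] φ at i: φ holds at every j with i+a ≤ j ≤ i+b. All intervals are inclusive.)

3

(¬p3 ∧ ¬p1) must hold from j=0 onward; find where it first fails.
  j=0: holds
  j=1: holds
  j=2: holds
  j=3: holds
  j=4: fails
Holds on [0,3], so largest k = 3.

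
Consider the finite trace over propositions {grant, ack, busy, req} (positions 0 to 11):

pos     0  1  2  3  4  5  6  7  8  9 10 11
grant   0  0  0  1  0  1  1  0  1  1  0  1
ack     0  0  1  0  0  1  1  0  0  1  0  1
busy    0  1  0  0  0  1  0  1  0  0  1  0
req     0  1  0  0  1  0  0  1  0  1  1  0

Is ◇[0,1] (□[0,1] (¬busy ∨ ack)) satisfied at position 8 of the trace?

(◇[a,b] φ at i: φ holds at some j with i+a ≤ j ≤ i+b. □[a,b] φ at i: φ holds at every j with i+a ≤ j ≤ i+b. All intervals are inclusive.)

Yes

Check □[0,1] (¬busy ∨ ack) at each j in [8,9]:
  j=8: holds on [8,9]
  j=9: fails at 10
Found at j=8 → formula holds.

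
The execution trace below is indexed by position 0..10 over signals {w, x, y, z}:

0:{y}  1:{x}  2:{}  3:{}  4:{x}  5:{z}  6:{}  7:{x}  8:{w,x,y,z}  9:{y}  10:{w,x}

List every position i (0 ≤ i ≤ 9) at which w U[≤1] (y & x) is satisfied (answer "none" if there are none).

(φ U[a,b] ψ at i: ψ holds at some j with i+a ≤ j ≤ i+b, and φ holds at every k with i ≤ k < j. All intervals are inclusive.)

8

Evaluate at each i in [0,9]:
  i=0: ✗ (no rhs in [0,1])
  i=1: ✗ (no rhs in [1,2])
  i=2: ✗ (no rhs in [2,3])
  i=3: ✗ (no rhs in [3,4])
  i=4: ✗ (no rhs in [4,5])
  i=5: ✗ (no rhs in [5,6])
  i=6: ✗ (no rhs in [6,7])
  i=7: ✗ (lhs fails at k=7 before rhs at j=8)
  i=8: ✓ (rhs at j=8)
  i=9: ✗ (no rhs in [9,10])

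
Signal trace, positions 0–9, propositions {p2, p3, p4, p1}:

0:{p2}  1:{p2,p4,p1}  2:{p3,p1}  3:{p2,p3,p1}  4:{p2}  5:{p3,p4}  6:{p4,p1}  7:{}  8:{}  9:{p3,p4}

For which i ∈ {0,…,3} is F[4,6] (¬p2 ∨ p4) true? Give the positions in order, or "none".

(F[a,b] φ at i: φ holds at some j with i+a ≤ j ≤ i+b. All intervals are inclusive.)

0, 1, 2, 3

Evaluate at each i in [0,3]:
  i=0: ✓ (witness j=5)
  i=1: ✓ (witness j=5)
  i=2: ✓ (witness j=6)
  i=3: ✓ (witness j=7)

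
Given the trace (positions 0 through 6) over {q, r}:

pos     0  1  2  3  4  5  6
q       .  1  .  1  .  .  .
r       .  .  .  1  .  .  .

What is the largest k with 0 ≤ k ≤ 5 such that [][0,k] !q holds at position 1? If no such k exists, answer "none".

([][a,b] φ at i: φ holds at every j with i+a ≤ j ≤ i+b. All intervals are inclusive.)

none

!q must hold from j=1 onward; find where it first fails.
  j=1: fails → no k works.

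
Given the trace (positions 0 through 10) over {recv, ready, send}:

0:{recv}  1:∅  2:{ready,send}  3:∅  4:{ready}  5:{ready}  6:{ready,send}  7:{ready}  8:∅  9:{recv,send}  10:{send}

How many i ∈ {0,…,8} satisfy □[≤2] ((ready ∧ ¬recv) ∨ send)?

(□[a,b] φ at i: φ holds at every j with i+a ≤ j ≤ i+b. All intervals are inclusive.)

Evaluate at each i in [0,8]:
  i=0: ✗ (fails at j=0)
  i=1: ✗ (fails at j=1)
  i=2: ✗ (fails at j=3)
  i=3: ✗ (fails at j=3)
  i=4: ✓ (all of [4,6])
  i=5: ✓ (all of [5,7])
  i=6: ✗ (fails at j=8)
  i=7: ✗ (fails at j=8)
  i=8: ✗ (fails at j=8)
Positions where it holds: {4, 5} → 2.

2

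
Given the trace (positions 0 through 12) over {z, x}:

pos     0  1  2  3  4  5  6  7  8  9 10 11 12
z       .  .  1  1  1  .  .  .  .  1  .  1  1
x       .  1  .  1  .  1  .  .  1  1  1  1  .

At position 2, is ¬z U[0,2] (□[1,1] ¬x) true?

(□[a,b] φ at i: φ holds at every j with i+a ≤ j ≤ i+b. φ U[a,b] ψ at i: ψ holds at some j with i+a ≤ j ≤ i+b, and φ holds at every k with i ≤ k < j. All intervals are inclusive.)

False

Need some j in [2,4] with □[1,1] ¬x, and ¬z at every k in [2,j-1].
  j=2: □[1,1] ¬x — fails at 3.
  j=3: □[1,1] ¬x holds, but ¬z fails at k=2 → not this j.
  j=4: □[1,1] ¬x — fails at 5.
No j in the window works → until fails.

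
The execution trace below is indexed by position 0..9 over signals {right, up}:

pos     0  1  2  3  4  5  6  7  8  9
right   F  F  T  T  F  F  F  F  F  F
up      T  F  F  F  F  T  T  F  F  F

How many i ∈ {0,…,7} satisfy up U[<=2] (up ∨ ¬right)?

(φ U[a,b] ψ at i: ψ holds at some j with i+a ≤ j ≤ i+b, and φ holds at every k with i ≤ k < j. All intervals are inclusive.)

6

Evaluate at each i in [0,7]:
  i=0: ✓ (rhs at j=0)
  i=1: ✓ (rhs at j=1)
  i=2: ✗ (lhs fails at k=2 before rhs at j=4)
  i=3: ✗ (lhs fails at k=3 before rhs at j=4)
  i=4: ✓ (rhs at j=4)
  i=5: ✓ (rhs at j=5)
  i=6: ✓ (rhs at j=6)
  i=7: ✓ (rhs at j=7)
Positions where it holds: {0, 1, 4, 5, 6, 7} → 6.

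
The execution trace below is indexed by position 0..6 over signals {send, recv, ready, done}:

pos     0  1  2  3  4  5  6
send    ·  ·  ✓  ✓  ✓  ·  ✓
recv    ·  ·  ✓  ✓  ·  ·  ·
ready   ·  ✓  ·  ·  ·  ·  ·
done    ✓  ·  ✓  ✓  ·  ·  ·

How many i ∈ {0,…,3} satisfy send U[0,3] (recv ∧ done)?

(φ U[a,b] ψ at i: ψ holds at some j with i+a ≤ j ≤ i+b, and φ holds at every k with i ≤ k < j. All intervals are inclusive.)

Evaluate at each i in [0,3]:
  i=0: ✗ (lhs fails at k=0 before rhs at j=2)
  i=1: ✗ (lhs fails at k=1 before rhs at j=2)
  i=2: ✓ (rhs at j=2)
  i=3: ✓ (rhs at j=3)
Positions where it holds: {2, 3} → 2.

2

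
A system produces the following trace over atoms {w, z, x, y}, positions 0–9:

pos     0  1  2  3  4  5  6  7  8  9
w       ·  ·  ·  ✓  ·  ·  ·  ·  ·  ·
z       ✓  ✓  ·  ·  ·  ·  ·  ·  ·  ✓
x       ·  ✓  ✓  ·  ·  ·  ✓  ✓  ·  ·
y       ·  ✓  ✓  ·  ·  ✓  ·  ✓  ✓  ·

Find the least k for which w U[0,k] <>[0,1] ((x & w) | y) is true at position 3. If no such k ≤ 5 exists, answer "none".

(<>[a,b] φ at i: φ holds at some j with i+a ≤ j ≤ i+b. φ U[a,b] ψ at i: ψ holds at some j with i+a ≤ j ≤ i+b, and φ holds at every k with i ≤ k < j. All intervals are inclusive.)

Need earliest j ≥ 3 with <>[0,1] ((x & w) | y), and w at every k in [3,j-1].
  j=3: rhs fails.
  j=4: rhs holds; lhs holds on [3,3]. k = 1.

1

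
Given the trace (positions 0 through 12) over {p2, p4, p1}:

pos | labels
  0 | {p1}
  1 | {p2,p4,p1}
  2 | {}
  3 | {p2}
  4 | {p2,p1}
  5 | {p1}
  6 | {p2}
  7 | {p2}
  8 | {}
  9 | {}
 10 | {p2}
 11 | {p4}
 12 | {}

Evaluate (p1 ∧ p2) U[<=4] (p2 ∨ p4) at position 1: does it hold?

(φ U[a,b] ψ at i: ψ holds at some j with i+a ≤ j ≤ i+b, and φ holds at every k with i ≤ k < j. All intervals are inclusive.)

Need some j in [1,5] with (p2 ∨ p4), and (p1 ∧ p2) at every k in [1,j-1].
  j=1: (p2 ∨ p4) holds; no prefix to check → satisfied.

Holds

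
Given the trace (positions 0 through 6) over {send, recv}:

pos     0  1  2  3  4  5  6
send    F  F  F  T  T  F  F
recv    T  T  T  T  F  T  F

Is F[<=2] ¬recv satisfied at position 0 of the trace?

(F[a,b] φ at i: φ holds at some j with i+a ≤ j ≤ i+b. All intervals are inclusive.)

Check ¬recv at each j in [0,2]:
  j=0: false
  j=1: false
  j=2: false
No position in the window satisfies it → formula fails.

No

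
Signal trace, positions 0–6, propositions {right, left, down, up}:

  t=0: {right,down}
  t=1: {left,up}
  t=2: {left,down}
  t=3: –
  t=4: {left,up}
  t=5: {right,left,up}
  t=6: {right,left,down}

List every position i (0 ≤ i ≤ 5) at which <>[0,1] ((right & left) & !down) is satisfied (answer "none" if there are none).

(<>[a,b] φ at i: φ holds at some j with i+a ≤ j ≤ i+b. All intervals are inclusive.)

Evaluate at each i in [0,5]:
  i=0: ✗ (none in [0,1])
  i=1: ✗ (none in [1,2])
  i=2: ✗ (none in [2,3])
  i=3: ✗ (none in [3,4])
  i=4: ✓ (witness j=5)
  i=5: ✓ (witness j=5)

4, 5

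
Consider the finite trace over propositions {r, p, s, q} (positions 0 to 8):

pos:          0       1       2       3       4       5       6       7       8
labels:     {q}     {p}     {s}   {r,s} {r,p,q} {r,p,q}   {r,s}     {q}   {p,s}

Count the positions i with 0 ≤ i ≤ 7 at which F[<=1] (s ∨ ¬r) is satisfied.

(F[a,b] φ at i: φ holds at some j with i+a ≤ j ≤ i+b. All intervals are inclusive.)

7

Evaluate at each i in [0,7]:
  i=0: ✓ (witness j=0)
  i=1: ✓ (witness j=1)
  i=2: ✓ (witness j=2)
  i=3: ✓ (witness j=3)
  i=4: ✗ (none in [4,5])
  i=5: ✓ (witness j=6)
  i=6: ✓ (witness j=6)
  i=7: ✓ (witness j=7)
Positions where it holds: {0, 1, 2, 3, 5, 6, 7} → 7.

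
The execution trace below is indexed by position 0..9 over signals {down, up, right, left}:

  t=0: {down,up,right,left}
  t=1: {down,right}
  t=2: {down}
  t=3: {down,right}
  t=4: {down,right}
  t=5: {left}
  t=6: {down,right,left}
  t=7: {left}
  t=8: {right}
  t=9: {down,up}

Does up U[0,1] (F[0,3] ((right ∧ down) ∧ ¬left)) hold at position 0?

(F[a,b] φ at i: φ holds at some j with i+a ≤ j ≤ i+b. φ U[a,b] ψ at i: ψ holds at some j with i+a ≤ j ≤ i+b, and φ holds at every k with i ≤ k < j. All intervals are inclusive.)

Need some j in [0,1] with F[0,3] ((right ∧ down) ∧ ¬left), and up at every k in [0,j-1].
  j=0: F[0,3] ((right ∧ down) ∧ ¬left) holds; no prefix to check → satisfied.

True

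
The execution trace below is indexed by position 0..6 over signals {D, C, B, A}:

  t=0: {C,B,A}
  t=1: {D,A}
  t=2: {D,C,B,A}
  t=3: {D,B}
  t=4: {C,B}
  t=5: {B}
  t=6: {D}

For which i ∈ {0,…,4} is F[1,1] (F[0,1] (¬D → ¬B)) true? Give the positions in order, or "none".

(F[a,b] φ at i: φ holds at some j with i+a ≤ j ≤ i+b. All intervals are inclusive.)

0, 1, 2, 4

Evaluate at each i in [0,4]:
  i=0: ✓ (witness j=1)
  i=1: ✓ (witness j=2)
  i=2: ✓ (witness j=3)
  i=3: ✗ (none in [4,4])
  i=4: ✓ (witness j=5)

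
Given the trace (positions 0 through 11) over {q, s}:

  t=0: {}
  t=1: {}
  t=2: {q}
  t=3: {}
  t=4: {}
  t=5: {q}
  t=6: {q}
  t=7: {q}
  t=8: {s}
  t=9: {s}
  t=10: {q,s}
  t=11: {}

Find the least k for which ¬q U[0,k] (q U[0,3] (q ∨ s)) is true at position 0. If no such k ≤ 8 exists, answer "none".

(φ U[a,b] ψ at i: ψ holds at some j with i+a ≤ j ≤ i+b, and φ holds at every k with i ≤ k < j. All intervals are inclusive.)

Need earliest j ≥ 0 with (q U[0,3] (q ∨ s)), and ¬q at every k in [0,j-1].
  j=0: rhs fails.
  j=1: rhs fails.
  j=2: rhs holds; lhs holds on [0,1]. k = 2.

2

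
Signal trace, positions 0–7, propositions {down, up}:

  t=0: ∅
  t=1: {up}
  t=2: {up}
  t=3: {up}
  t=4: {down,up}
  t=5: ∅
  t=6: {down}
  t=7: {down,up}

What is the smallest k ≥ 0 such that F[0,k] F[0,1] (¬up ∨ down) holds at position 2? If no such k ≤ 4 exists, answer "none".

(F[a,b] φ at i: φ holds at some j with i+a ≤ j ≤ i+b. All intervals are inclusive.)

Scan j = 2,3,… for F[0,1] (¬up ∨ down):
  j=2: fails
  j=3: holds
First hit at j=3, so smallest k = 3-2 = 1.

1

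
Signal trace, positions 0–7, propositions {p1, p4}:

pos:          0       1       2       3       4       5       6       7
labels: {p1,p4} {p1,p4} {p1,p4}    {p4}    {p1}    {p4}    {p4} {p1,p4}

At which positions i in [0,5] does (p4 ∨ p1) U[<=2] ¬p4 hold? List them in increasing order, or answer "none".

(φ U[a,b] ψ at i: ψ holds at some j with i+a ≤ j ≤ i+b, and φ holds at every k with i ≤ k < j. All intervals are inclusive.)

2, 3, 4

Evaluate at each i in [0,5]:
  i=0: ✗ (no rhs in [0,2])
  i=1: ✗ (no rhs in [1,3])
  i=2: ✓ (rhs at j=4; lhs holds on [2,3])
  i=3: ✓ (rhs at j=4; lhs holds on [3,3])
  i=4: ✓ (rhs at j=4)
  i=5: ✗ (no rhs in [5,7])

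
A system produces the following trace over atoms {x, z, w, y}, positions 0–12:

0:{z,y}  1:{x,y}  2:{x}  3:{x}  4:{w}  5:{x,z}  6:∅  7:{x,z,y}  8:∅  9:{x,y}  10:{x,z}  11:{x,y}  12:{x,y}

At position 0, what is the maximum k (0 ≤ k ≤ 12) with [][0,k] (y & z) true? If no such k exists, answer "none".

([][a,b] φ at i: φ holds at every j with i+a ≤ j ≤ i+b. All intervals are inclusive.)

0

(y & z) must hold from j=0 onward; find where it first fails.
  j=0: holds
  j=1: fails
Holds on [0,0], so largest k = 0.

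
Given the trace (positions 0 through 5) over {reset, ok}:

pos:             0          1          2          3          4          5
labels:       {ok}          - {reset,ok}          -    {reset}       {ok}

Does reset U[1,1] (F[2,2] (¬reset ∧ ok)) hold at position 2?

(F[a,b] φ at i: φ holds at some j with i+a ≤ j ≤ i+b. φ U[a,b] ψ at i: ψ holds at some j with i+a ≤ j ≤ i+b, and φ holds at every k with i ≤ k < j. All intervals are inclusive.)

True

Need some j in [3,3] with F[2,2] (¬reset ∧ ok), and reset at every k in [2,j-1].
  j=3: F[2,2] (¬reset ∧ ok) holds; reset holds at every k in [2,2] → satisfied.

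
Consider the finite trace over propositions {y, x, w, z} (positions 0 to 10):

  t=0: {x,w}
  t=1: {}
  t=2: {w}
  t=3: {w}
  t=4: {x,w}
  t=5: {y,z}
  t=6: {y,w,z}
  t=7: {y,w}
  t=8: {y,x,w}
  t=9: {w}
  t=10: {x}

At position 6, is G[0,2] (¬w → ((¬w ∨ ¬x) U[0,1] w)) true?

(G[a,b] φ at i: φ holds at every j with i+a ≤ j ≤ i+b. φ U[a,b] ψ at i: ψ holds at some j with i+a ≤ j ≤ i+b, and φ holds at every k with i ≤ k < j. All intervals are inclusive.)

Holds

Check (¬w → ((¬w ∨ ¬x) U[0,1] w)) at every j in [6,8]:
  j=6: antecedent false → ✓
  j=7: antecedent false → ✓
  j=8: antecedent false → ✓
All positions satisfy it → formula holds.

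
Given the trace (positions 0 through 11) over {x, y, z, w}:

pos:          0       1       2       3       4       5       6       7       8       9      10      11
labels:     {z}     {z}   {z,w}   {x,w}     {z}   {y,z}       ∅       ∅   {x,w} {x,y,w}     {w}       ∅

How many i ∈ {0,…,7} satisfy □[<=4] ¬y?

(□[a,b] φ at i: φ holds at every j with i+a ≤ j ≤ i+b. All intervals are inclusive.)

Evaluate at each i in [0,7]:
  i=0: ✓ (all of [0,4])
  i=1: ✗ (fails at j=5)
  i=2: ✗ (fails at j=5)
  i=3: ✗ (fails at j=5)
  i=4: ✗ (fails at j=5)
  i=5: ✗ (fails at j=5)
  i=6: ✗ (fails at j=9)
  i=7: ✗ (fails at j=9)
Positions where it holds: {0} → 1.

1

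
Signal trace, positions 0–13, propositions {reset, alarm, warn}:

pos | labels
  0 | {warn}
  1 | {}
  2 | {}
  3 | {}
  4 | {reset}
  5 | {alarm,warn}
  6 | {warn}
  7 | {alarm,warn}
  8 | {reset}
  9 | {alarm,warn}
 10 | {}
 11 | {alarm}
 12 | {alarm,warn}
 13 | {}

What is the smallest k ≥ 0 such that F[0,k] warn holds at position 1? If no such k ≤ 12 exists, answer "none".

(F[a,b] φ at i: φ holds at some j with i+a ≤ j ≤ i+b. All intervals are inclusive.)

Scan j = 1,2,… for warn:
  j=1: fails
  j=2: fails
  j=3: fails
  j=4: fails
  j=5: holds
First hit at j=5, so smallest k = 5-1 = 4.

4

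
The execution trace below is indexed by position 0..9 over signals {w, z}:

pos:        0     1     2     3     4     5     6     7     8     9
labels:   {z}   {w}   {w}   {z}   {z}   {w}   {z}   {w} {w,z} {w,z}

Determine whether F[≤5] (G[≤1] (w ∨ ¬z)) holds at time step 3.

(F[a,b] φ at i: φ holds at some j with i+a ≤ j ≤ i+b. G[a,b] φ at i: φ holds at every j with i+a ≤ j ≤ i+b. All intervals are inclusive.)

Holds

Check G[≤1] (w ∨ ¬z) at each j in [3,8]:
  j=3: fails at 3
  j=4: fails at 4
  j=5: fails at 6
  j=6: fails at 6
  j=7: holds on [7,8]
  j=8: holds on [8,9]
Found at j=7 → formula holds.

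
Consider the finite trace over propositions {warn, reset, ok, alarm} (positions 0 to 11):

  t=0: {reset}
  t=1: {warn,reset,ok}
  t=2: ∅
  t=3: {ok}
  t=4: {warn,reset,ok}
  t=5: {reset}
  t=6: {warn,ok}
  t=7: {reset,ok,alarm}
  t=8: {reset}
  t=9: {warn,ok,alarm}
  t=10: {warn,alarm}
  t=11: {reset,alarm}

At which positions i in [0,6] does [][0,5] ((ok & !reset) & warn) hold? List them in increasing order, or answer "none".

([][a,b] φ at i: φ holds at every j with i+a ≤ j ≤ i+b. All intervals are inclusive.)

Evaluate at each i in [0,6]:
  i=0: ✗ (fails at j=0)
  i=1: ✗ (fails at j=1)
  i=2: ✗ (fails at j=2)
  i=3: ✗ (fails at j=3)
  i=4: ✗ (fails at j=4)
  i=5: ✗ (fails at j=5)
  i=6: ✗ (fails at j=7)

none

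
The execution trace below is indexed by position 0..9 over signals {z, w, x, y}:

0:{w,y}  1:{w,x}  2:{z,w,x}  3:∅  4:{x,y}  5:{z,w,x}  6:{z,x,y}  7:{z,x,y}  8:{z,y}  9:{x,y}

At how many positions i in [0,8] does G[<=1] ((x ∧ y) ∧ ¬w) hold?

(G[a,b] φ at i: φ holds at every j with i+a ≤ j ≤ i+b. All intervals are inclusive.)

Evaluate at each i in [0,8]:
  i=0: ✗ (fails at j=0)
  i=1: ✗ (fails at j=1)
  i=2: ✗ (fails at j=2)
  i=3: ✗ (fails at j=3)
  i=4: ✗ (fails at j=5)
  i=5: ✗ (fails at j=5)
  i=6: ✓ (all of [6,7])
  i=7: ✗ (fails at j=8)
  i=8: ✗ (fails at j=8)
Positions where it holds: {6} → 1.

1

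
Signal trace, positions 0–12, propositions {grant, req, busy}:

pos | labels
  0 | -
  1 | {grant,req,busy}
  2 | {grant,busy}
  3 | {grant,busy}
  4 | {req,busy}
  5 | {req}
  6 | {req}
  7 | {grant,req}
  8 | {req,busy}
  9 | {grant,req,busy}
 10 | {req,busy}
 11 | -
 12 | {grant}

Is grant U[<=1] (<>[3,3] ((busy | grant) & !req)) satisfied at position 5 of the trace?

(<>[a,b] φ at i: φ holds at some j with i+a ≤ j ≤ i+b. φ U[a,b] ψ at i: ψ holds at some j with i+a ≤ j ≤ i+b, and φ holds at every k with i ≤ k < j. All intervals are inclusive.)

False

Need some j in [5,6] with <>[3,3] ((busy | grant) & !req), and grant at every k in [5,j-1].
  j=5: <>[3,3] ((busy | grant) & !req) — fails (none in [8,8]).
  j=6: <>[3,3] ((busy | grant) & !req) — fails (none in [9,9]).
No j in the window works → until fails.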